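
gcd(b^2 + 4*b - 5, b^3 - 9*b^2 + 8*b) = b - 1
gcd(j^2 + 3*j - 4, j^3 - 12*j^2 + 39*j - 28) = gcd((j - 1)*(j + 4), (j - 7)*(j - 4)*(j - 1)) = j - 1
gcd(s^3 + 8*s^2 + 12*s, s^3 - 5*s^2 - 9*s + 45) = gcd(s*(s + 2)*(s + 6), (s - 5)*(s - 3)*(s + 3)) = 1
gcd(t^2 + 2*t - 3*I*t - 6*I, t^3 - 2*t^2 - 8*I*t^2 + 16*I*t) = 1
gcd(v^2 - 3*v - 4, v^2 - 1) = v + 1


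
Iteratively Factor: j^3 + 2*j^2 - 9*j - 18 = (j + 3)*(j^2 - j - 6) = (j + 2)*(j + 3)*(j - 3)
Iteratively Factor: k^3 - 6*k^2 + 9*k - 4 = (k - 1)*(k^2 - 5*k + 4) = (k - 1)^2*(k - 4)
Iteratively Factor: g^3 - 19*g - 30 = (g + 3)*(g^2 - 3*g - 10) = (g + 2)*(g + 3)*(g - 5)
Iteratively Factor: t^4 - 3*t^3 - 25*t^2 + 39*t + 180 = (t + 3)*(t^3 - 6*t^2 - 7*t + 60) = (t + 3)^2*(t^2 - 9*t + 20) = (t - 4)*(t + 3)^2*(t - 5)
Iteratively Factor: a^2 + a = (a + 1)*(a)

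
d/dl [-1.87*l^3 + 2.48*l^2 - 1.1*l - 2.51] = -5.61*l^2 + 4.96*l - 1.1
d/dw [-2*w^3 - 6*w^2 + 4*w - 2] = -6*w^2 - 12*w + 4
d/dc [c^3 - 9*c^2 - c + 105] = 3*c^2 - 18*c - 1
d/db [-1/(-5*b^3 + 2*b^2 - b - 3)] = (-15*b^2 + 4*b - 1)/(5*b^3 - 2*b^2 + b + 3)^2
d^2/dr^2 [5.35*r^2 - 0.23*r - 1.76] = 10.7000000000000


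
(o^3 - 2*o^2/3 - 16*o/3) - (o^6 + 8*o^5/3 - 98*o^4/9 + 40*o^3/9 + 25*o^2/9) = -o^6 - 8*o^5/3 + 98*o^4/9 - 31*o^3/9 - 31*o^2/9 - 16*o/3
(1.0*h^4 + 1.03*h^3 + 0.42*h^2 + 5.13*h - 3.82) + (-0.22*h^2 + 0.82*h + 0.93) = 1.0*h^4 + 1.03*h^3 + 0.2*h^2 + 5.95*h - 2.89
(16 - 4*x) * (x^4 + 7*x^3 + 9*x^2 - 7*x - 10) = -4*x^5 - 12*x^4 + 76*x^3 + 172*x^2 - 72*x - 160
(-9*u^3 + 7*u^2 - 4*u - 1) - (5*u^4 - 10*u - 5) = -5*u^4 - 9*u^3 + 7*u^2 + 6*u + 4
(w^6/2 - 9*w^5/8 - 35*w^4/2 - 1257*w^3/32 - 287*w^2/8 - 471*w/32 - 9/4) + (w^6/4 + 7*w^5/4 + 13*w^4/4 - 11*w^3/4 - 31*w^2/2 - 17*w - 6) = 3*w^6/4 + 5*w^5/8 - 57*w^4/4 - 1345*w^3/32 - 411*w^2/8 - 1015*w/32 - 33/4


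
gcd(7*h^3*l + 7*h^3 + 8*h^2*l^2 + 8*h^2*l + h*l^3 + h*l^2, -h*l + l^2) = 1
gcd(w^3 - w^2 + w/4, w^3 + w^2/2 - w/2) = w^2 - w/2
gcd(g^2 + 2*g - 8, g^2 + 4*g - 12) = g - 2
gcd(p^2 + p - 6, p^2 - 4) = p - 2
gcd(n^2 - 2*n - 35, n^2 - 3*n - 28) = n - 7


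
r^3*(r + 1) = r^4 + r^3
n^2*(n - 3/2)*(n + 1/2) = n^4 - n^3 - 3*n^2/4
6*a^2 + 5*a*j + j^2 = (2*a + j)*(3*a + j)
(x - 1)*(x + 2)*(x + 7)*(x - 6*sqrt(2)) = x^4 - 6*sqrt(2)*x^3 + 8*x^3 - 48*sqrt(2)*x^2 + 5*x^2 - 30*sqrt(2)*x - 14*x + 84*sqrt(2)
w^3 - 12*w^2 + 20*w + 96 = (w - 8)*(w - 6)*(w + 2)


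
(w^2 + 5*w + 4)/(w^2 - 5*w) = (w^2 + 5*w + 4)/(w*(w - 5))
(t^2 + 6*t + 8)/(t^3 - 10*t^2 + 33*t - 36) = (t^2 + 6*t + 8)/(t^3 - 10*t^2 + 33*t - 36)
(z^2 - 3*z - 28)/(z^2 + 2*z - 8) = (z - 7)/(z - 2)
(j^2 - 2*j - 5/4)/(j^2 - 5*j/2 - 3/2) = (j - 5/2)/(j - 3)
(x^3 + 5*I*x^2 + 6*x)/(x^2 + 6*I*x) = x - I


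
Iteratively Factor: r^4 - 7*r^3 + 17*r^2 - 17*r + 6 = (r - 1)*(r^3 - 6*r^2 + 11*r - 6) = (r - 3)*(r - 1)*(r^2 - 3*r + 2) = (r - 3)*(r - 2)*(r - 1)*(r - 1)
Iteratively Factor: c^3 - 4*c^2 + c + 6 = (c - 2)*(c^2 - 2*c - 3) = (c - 3)*(c - 2)*(c + 1)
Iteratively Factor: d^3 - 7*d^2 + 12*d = (d - 4)*(d^2 - 3*d) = d*(d - 4)*(d - 3)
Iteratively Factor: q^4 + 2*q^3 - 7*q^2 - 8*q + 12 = (q + 3)*(q^3 - q^2 - 4*q + 4) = (q - 2)*(q + 3)*(q^2 + q - 2) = (q - 2)*(q + 2)*(q + 3)*(q - 1)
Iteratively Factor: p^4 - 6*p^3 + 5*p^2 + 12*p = (p)*(p^3 - 6*p^2 + 5*p + 12) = p*(p + 1)*(p^2 - 7*p + 12) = p*(p - 3)*(p + 1)*(p - 4)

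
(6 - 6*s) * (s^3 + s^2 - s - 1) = -6*s^4 + 12*s^2 - 6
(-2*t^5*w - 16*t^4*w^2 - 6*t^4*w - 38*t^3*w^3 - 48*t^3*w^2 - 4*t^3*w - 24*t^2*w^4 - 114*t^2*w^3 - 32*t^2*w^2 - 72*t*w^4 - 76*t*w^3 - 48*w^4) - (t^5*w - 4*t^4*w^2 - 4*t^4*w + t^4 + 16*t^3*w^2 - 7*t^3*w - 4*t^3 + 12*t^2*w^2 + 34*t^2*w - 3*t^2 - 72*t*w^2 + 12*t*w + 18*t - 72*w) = -3*t^5*w - 12*t^4*w^2 - 2*t^4*w - t^4 - 38*t^3*w^3 - 64*t^3*w^2 + 3*t^3*w + 4*t^3 - 24*t^2*w^4 - 114*t^2*w^3 - 44*t^2*w^2 - 34*t^2*w + 3*t^2 - 72*t*w^4 - 76*t*w^3 + 72*t*w^2 - 12*t*w - 18*t - 48*w^4 + 72*w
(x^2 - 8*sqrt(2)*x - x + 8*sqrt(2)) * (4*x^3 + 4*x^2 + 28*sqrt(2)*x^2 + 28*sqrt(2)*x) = 4*x^5 - 4*sqrt(2)*x^4 - 452*x^3 + 4*sqrt(2)*x^2 + 448*x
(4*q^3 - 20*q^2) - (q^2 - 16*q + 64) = 4*q^3 - 21*q^2 + 16*q - 64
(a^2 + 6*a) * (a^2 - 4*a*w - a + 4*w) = a^4 - 4*a^3*w + 5*a^3 - 20*a^2*w - 6*a^2 + 24*a*w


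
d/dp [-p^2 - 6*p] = -2*p - 6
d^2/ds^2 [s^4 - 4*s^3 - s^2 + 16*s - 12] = 12*s^2 - 24*s - 2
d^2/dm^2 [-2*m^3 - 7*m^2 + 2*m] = -12*m - 14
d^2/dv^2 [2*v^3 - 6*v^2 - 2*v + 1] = 12*v - 12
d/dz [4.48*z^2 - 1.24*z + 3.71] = 8.96*z - 1.24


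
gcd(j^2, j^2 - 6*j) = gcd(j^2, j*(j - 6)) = j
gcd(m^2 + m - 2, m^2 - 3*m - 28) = 1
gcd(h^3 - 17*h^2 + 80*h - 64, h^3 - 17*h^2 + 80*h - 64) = h^3 - 17*h^2 + 80*h - 64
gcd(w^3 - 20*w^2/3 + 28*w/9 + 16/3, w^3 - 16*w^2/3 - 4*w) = w^2 - 16*w/3 - 4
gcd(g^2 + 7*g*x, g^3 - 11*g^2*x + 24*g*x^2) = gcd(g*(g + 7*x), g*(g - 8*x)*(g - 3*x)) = g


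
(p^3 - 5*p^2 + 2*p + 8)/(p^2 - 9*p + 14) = (p^2 - 3*p - 4)/(p - 7)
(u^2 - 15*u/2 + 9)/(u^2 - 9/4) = 2*(u - 6)/(2*u + 3)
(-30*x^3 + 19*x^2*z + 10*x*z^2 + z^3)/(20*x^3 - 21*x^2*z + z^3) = (-6*x - z)/(4*x - z)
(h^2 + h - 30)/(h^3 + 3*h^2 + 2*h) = (h^2 + h - 30)/(h*(h^2 + 3*h + 2))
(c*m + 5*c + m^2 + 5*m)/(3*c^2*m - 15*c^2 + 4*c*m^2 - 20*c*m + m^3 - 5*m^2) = (m + 5)/(3*c*m - 15*c + m^2 - 5*m)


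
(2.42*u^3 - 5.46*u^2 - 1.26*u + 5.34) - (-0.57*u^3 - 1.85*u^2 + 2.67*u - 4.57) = 2.99*u^3 - 3.61*u^2 - 3.93*u + 9.91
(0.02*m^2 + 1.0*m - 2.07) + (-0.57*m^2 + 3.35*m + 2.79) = -0.55*m^2 + 4.35*m + 0.72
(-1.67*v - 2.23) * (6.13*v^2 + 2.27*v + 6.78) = -10.2371*v^3 - 17.4608*v^2 - 16.3847*v - 15.1194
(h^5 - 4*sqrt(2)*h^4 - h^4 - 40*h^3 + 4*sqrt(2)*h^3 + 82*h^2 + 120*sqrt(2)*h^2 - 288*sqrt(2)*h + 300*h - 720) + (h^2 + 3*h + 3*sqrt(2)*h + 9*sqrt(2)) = h^5 - 4*sqrt(2)*h^4 - h^4 - 40*h^3 + 4*sqrt(2)*h^3 + 83*h^2 + 120*sqrt(2)*h^2 - 285*sqrt(2)*h + 303*h - 720 + 9*sqrt(2)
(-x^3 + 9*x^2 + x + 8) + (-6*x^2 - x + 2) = -x^3 + 3*x^2 + 10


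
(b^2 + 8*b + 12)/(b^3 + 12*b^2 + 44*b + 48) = 1/(b + 4)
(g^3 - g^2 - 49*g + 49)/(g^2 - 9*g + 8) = (g^2 - 49)/(g - 8)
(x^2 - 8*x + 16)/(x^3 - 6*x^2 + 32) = 1/(x + 2)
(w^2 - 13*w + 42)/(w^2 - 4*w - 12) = (w - 7)/(w + 2)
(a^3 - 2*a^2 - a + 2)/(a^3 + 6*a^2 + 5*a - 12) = (a^2 - a - 2)/(a^2 + 7*a + 12)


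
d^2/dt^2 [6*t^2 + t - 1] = 12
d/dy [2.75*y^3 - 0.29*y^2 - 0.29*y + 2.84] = 8.25*y^2 - 0.58*y - 0.29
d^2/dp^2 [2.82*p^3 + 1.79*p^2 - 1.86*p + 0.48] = 16.92*p + 3.58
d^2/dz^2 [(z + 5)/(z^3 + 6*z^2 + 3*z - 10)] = 6*(z^2 + z + 1)/(z^6 + 3*z^5 - 3*z^4 - 11*z^3 + 6*z^2 + 12*z - 8)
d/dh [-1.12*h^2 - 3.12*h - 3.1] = -2.24*h - 3.12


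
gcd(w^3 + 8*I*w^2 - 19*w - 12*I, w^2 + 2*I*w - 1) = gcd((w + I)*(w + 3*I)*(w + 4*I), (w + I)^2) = w + I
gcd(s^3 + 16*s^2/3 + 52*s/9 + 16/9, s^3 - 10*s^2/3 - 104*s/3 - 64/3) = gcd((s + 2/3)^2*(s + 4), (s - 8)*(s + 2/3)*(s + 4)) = s^2 + 14*s/3 + 8/3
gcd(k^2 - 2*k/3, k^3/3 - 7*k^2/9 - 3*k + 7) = 1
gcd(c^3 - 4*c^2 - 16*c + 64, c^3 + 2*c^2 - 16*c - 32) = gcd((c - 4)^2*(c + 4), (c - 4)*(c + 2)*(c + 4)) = c^2 - 16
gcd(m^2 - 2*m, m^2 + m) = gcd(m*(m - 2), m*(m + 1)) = m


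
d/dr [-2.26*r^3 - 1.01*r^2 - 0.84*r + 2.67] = -6.78*r^2 - 2.02*r - 0.84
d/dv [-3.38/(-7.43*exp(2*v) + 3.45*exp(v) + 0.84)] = (11.661 - 50.2268*exp(v))*exp(v)/(-7.43*exp(2*v) + 3.45*exp(v) + 0.84)^2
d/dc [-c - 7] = -1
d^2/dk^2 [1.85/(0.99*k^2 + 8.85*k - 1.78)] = (-3.62637*k^2 - 32.41755*k + 1.85*(1.98*k + 8.85)*(3.96*k + 17.7) + 6.52014)/(0.99*k^2 + 8.85*k - 1.78)^3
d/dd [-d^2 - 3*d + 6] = -2*d - 3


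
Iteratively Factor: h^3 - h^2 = (h)*(h^2 - h) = h*(h - 1)*(h)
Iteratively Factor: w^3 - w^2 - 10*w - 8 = (w + 2)*(w^2 - 3*w - 4) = (w - 4)*(w + 2)*(w + 1)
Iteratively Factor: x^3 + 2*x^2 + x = (x)*(x^2 + 2*x + 1) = x*(x + 1)*(x + 1)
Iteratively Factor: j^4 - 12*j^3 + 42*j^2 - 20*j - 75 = (j + 1)*(j^3 - 13*j^2 + 55*j - 75) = (j - 3)*(j + 1)*(j^2 - 10*j + 25) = (j - 5)*(j - 3)*(j + 1)*(j - 5)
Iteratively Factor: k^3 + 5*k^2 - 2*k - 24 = (k + 4)*(k^2 + k - 6) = (k + 3)*(k + 4)*(k - 2)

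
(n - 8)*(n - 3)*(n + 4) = n^3 - 7*n^2 - 20*n + 96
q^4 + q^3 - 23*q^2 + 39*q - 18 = (q - 3)*(q - 1)^2*(q + 6)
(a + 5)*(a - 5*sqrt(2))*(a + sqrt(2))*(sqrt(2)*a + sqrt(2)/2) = sqrt(2)*a^4 - 8*a^3 + 11*sqrt(2)*a^3/2 - 44*a^2 - 15*sqrt(2)*a^2/2 - 55*sqrt(2)*a - 20*a - 25*sqrt(2)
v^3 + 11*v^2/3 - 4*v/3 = v*(v - 1/3)*(v + 4)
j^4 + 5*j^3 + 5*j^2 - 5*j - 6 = (j - 1)*(j + 1)*(j + 2)*(j + 3)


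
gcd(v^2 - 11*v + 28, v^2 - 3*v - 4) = v - 4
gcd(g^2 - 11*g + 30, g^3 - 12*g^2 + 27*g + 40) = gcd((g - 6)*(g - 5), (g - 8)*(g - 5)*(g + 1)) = g - 5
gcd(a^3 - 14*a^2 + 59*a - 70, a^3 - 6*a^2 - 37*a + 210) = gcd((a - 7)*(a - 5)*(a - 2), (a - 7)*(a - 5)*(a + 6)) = a^2 - 12*a + 35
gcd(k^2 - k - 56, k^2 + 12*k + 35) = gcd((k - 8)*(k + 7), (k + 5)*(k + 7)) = k + 7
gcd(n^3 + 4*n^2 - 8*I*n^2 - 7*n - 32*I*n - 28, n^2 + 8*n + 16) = n + 4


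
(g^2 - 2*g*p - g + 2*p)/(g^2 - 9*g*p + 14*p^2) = (1 - g)/(-g + 7*p)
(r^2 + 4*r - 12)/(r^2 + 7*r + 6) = (r - 2)/(r + 1)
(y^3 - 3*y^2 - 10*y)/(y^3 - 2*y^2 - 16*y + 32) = y*(y^2 - 3*y - 10)/(y^3 - 2*y^2 - 16*y + 32)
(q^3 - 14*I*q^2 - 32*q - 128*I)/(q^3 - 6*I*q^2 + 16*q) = (q - 8*I)/q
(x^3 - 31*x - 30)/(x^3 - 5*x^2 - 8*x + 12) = (x^2 + 6*x + 5)/(x^2 + x - 2)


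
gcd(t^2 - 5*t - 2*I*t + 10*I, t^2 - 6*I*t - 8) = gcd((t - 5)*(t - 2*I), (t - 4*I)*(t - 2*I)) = t - 2*I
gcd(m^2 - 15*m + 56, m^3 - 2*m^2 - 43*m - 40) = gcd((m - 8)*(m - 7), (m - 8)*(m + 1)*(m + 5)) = m - 8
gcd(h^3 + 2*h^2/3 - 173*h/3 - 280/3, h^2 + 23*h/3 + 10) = h + 5/3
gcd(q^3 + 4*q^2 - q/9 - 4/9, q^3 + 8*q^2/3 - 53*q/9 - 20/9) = q^2 + 13*q/3 + 4/3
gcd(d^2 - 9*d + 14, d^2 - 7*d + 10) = d - 2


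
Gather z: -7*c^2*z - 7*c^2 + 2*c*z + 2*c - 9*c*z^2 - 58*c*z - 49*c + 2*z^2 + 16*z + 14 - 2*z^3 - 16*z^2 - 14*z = -7*c^2 - 47*c - 2*z^3 + z^2*(-9*c - 14) + z*(-7*c^2 - 56*c + 2) + 14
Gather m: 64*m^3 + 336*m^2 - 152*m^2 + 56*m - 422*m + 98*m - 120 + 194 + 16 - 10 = 64*m^3 + 184*m^2 - 268*m + 80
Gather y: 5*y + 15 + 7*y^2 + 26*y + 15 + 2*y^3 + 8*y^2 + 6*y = 2*y^3 + 15*y^2 + 37*y + 30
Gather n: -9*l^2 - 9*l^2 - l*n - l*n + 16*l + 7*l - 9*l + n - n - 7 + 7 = -18*l^2 - 2*l*n + 14*l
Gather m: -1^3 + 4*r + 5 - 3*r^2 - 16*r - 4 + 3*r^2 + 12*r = 0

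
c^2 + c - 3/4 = (c - 1/2)*(c + 3/2)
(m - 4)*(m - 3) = m^2 - 7*m + 12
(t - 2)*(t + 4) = t^2 + 2*t - 8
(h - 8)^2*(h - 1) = h^3 - 17*h^2 + 80*h - 64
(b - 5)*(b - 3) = b^2 - 8*b + 15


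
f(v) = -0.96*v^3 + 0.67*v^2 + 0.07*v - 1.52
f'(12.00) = -398.57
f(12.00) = -1563.08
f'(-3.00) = -29.87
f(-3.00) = 30.22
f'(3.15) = -24.29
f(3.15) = -24.66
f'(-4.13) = -54.59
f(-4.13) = 77.25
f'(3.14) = -24.12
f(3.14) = -24.42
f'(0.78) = -0.64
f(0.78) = -1.51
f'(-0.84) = -3.09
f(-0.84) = -0.54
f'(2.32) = -12.32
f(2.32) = -9.74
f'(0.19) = 0.22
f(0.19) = -1.49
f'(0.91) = -1.10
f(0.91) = -1.62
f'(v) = -2.88*v^2 + 1.34*v + 0.07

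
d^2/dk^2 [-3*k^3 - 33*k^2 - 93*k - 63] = -18*k - 66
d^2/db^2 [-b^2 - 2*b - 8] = -2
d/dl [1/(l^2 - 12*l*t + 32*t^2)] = 2*(-l + 6*t)/(l^2 - 12*l*t + 32*t^2)^2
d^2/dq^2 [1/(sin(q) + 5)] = (5*sin(q) + cos(q)^2 + 1)/(sin(q) + 5)^3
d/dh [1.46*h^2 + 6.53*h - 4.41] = 2.92*h + 6.53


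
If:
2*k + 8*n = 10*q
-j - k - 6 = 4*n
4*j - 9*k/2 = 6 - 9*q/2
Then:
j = -5*q - 6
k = -31*q/9 - 20/3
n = 19*q/9 + 5/3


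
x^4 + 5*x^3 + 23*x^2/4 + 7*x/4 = x*(x + 1/2)*(x + 1)*(x + 7/2)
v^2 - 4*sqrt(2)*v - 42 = (v - 7*sqrt(2))*(v + 3*sqrt(2))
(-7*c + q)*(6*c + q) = -42*c^2 - c*q + q^2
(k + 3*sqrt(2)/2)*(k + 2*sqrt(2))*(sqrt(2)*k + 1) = sqrt(2)*k^3 + 8*k^2 + 19*sqrt(2)*k/2 + 6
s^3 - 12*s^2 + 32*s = s*(s - 8)*(s - 4)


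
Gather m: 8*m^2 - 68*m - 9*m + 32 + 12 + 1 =8*m^2 - 77*m + 45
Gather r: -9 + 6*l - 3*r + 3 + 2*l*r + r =6*l + r*(2*l - 2) - 6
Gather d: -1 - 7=-8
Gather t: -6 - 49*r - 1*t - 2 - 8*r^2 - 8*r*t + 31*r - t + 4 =-8*r^2 - 18*r + t*(-8*r - 2) - 4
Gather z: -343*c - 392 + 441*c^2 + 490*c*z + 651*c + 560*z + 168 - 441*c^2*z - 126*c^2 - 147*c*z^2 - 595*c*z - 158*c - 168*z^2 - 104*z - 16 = 315*c^2 + 150*c + z^2*(-147*c - 168) + z*(-441*c^2 - 105*c + 456) - 240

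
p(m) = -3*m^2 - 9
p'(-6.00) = 36.00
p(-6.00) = -117.00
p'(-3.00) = 18.00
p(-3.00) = -36.00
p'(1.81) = -10.86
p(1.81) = -18.83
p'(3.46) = -20.76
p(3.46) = -44.91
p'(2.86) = -17.16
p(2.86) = -33.54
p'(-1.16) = 6.96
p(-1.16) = -13.04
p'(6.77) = -40.62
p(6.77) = -146.50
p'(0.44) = -2.64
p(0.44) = -9.58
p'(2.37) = -14.22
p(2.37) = -25.85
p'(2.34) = -14.04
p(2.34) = -25.43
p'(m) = -6*m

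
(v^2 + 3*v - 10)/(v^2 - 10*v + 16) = (v + 5)/(v - 8)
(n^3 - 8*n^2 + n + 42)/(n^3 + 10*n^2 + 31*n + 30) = (n^2 - 10*n + 21)/(n^2 + 8*n + 15)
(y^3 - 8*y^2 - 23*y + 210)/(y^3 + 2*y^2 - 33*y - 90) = (y - 7)/(y + 3)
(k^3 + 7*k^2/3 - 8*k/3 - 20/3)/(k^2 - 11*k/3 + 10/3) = (k^2 + 4*k + 4)/(k - 2)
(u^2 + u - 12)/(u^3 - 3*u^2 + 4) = (u^2 + u - 12)/(u^3 - 3*u^2 + 4)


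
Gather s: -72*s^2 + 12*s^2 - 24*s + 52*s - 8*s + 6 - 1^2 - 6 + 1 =-60*s^2 + 20*s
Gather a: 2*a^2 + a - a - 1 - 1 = 2*a^2 - 2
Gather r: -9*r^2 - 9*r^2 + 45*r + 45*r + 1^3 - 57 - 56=-18*r^2 + 90*r - 112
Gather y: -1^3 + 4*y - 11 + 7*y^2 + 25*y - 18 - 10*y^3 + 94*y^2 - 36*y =-10*y^3 + 101*y^2 - 7*y - 30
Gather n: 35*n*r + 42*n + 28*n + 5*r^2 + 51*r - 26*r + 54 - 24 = n*(35*r + 70) + 5*r^2 + 25*r + 30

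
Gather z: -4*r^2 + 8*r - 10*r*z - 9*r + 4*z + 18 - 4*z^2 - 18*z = -4*r^2 - r - 4*z^2 + z*(-10*r - 14) + 18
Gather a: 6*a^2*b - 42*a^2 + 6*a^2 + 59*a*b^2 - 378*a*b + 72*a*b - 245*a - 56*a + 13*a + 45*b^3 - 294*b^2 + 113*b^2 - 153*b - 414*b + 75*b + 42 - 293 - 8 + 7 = a^2*(6*b - 36) + a*(59*b^2 - 306*b - 288) + 45*b^3 - 181*b^2 - 492*b - 252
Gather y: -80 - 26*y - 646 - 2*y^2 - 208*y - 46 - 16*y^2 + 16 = -18*y^2 - 234*y - 756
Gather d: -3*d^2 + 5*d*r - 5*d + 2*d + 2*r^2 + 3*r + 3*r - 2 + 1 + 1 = -3*d^2 + d*(5*r - 3) + 2*r^2 + 6*r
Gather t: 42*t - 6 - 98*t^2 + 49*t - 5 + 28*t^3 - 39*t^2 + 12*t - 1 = 28*t^3 - 137*t^2 + 103*t - 12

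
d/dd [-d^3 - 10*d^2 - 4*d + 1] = -3*d^2 - 20*d - 4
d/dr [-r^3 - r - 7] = -3*r^2 - 1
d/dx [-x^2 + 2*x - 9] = 2 - 2*x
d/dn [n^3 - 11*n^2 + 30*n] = 3*n^2 - 22*n + 30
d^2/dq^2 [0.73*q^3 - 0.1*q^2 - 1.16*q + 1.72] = 4.38*q - 0.2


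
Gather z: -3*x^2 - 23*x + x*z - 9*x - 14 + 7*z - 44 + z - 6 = -3*x^2 - 32*x + z*(x + 8) - 64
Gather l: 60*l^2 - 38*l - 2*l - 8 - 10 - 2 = 60*l^2 - 40*l - 20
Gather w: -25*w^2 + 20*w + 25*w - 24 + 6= -25*w^2 + 45*w - 18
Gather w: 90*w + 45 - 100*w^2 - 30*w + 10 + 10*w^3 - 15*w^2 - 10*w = 10*w^3 - 115*w^2 + 50*w + 55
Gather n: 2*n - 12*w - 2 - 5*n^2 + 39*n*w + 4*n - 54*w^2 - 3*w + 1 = -5*n^2 + n*(39*w + 6) - 54*w^2 - 15*w - 1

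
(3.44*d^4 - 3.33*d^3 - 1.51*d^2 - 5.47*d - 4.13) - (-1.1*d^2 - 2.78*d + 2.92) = 3.44*d^4 - 3.33*d^3 - 0.41*d^2 - 2.69*d - 7.05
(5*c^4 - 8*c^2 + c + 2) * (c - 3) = 5*c^5 - 15*c^4 - 8*c^3 + 25*c^2 - c - 6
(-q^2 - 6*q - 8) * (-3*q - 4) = 3*q^3 + 22*q^2 + 48*q + 32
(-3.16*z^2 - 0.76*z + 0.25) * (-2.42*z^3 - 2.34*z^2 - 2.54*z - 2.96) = 7.6472*z^5 + 9.2336*z^4 + 9.1998*z^3 + 10.699*z^2 + 1.6146*z - 0.74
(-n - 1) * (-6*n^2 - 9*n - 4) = 6*n^3 + 15*n^2 + 13*n + 4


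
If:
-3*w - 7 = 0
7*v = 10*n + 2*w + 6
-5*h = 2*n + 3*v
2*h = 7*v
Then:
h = 28/657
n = -82/657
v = 8/657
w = -7/3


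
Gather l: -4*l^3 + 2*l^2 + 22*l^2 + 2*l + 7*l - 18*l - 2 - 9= -4*l^3 + 24*l^2 - 9*l - 11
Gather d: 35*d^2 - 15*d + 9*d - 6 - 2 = 35*d^2 - 6*d - 8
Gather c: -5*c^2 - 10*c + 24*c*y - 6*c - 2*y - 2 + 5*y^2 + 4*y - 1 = -5*c^2 + c*(24*y - 16) + 5*y^2 + 2*y - 3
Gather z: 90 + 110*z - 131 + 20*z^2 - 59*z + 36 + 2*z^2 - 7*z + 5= 22*z^2 + 44*z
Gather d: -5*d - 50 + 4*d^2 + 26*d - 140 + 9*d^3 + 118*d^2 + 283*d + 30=9*d^3 + 122*d^2 + 304*d - 160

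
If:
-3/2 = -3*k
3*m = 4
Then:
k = 1/2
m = 4/3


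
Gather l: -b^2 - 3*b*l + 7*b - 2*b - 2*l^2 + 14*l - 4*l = -b^2 + 5*b - 2*l^2 + l*(10 - 3*b)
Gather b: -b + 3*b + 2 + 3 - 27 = 2*b - 22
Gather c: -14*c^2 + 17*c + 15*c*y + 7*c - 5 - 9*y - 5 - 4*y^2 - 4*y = -14*c^2 + c*(15*y + 24) - 4*y^2 - 13*y - 10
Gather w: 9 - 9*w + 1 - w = 10 - 10*w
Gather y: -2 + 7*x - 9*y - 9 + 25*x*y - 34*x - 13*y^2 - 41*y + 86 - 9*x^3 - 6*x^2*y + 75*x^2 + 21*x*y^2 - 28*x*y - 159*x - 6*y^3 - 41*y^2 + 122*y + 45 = -9*x^3 + 75*x^2 - 186*x - 6*y^3 + y^2*(21*x - 54) + y*(-6*x^2 - 3*x + 72) + 120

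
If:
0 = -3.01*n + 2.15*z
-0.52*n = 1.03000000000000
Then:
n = -1.98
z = -2.77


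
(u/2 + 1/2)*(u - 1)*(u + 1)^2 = u^4/2 + u^3 - u - 1/2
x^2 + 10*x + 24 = (x + 4)*(x + 6)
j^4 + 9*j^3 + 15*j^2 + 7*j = j*(j + 1)^2*(j + 7)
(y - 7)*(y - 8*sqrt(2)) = y^2 - 8*sqrt(2)*y - 7*y + 56*sqrt(2)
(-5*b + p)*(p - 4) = -5*b*p + 20*b + p^2 - 4*p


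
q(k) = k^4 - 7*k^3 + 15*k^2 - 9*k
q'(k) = 4*k^3 - 21*k^2 + 30*k - 9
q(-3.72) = 792.91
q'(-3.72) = -617.12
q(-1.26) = 51.68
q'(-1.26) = -88.14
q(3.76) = 5.99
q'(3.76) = 19.54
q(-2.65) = 308.77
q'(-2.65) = -310.41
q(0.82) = -0.70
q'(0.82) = 3.69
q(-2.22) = 194.78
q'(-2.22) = -222.86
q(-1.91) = 134.00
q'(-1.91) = -170.78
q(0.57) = -1.45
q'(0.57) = 2.02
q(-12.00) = 35100.00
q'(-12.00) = -10305.00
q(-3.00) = 432.00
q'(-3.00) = -396.00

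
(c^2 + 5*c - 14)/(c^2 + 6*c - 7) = (c - 2)/(c - 1)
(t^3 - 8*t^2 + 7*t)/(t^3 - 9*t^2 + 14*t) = (t - 1)/(t - 2)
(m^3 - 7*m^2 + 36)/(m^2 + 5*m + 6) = (m^2 - 9*m + 18)/(m + 3)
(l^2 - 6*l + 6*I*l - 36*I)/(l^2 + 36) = (l - 6)/(l - 6*I)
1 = 1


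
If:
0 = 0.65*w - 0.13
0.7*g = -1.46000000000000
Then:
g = -2.09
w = 0.20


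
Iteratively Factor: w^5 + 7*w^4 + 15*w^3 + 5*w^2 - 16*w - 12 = (w - 1)*(w^4 + 8*w^3 + 23*w^2 + 28*w + 12) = (w - 1)*(w + 2)*(w^3 + 6*w^2 + 11*w + 6) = (w - 1)*(w + 1)*(w + 2)*(w^2 + 5*w + 6) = (w - 1)*(w + 1)*(w + 2)^2*(w + 3)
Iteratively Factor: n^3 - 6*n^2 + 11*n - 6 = (n - 2)*(n^2 - 4*n + 3) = (n - 2)*(n - 1)*(n - 3)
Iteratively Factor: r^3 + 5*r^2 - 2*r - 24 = (r + 4)*(r^2 + r - 6) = (r - 2)*(r + 4)*(r + 3)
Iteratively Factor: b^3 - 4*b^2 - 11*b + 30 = (b - 2)*(b^2 - 2*b - 15) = (b - 5)*(b - 2)*(b + 3)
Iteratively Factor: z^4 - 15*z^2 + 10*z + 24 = (z - 2)*(z^3 + 2*z^2 - 11*z - 12) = (z - 2)*(z + 4)*(z^2 - 2*z - 3) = (z - 3)*(z - 2)*(z + 4)*(z + 1)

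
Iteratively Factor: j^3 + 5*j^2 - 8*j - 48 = (j - 3)*(j^2 + 8*j + 16) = (j - 3)*(j + 4)*(j + 4)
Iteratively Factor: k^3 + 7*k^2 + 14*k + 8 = (k + 4)*(k^2 + 3*k + 2) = (k + 2)*(k + 4)*(k + 1)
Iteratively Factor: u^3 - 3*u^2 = (u - 3)*(u^2) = u*(u - 3)*(u)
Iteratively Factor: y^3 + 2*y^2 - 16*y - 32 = (y + 2)*(y^2 - 16) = (y + 2)*(y + 4)*(y - 4)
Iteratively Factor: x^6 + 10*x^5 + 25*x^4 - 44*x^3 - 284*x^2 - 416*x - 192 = (x + 4)*(x^5 + 6*x^4 + x^3 - 48*x^2 - 92*x - 48) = (x - 3)*(x + 4)*(x^4 + 9*x^3 + 28*x^2 + 36*x + 16) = (x - 3)*(x + 4)^2*(x^3 + 5*x^2 + 8*x + 4) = (x - 3)*(x + 2)*(x + 4)^2*(x^2 + 3*x + 2) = (x - 3)*(x + 2)^2*(x + 4)^2*(x + 1)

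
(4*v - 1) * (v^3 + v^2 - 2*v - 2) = 4*v^4 + 3*v^3 - 9*v^2 - 6*v + 2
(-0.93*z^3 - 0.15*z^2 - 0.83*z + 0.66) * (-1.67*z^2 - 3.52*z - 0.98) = 1.5531*z^5 + 3.5241*z^4 + 2.8255*z^3 + 1.9664*z^2 - 1.5098*z - 0.6468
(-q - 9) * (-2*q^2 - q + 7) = 2*q^3 + 19*q^2 + 2*q - 63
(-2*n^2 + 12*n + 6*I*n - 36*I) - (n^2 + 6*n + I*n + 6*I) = -3*n^2 + 6*n + 5*I*n - 42*I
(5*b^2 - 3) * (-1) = 3 - 5*b^2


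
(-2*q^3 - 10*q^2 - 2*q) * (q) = -2*q^4 - 10*q^3 - 2*q^2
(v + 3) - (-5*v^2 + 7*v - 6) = 5*v^2 - 6*v + 9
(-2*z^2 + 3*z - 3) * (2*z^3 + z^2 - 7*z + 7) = -4*z^5 + 4*z^4 + 11*z^3 - 38*z^2 + 42*z - 21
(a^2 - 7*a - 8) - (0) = a^2 - 7*a - 8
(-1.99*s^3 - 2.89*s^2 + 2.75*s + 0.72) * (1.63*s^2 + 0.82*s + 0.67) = -3.2437*s^5 - 6.3425*s^4 + 0.779399999999999*s^3 + 1.4923*s^2 + 2.4329*s + 0.4824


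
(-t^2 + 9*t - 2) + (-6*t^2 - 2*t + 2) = -7*t^2 + 7*t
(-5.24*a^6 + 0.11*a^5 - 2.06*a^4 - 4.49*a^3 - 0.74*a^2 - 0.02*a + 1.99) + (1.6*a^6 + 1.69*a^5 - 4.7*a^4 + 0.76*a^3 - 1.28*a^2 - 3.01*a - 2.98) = -3.64*a^6 + 1.8*a^5 - 6.76*a^4 - 3.73*a^3 - 2.02*a^2 - 3.03*a - 0.99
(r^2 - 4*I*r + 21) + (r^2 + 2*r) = 2*r^2 + 2*r - 4*I*r + 21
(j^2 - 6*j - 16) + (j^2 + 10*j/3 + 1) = 2*j^2 - 8*j/3 - 15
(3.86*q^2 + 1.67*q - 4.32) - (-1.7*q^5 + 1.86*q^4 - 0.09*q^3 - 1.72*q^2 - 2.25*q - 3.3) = 1.7*q^5 - 1.86*q^4 + 0.09*q^3 + 5.58*q^2 + 3.92*q - 1.02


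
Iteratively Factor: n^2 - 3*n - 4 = (n + 1)*(n - 4)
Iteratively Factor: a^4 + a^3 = (a)*(a^3 + a^2) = a^2*(a^2 + a) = a^3*(a + 1)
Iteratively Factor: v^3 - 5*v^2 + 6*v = (v - 2)*(v^2 - 3*v) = v*(v - 2)*(v - 3)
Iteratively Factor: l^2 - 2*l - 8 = (l + 2)*(l - 4)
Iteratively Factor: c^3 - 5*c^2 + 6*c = (c - 3)*(c^2 - 2*c) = c*(c - 3)*(c - 2)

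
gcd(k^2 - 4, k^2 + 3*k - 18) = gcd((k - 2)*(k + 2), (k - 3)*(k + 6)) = 1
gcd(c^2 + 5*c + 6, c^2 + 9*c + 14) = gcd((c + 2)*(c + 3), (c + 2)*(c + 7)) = c + 2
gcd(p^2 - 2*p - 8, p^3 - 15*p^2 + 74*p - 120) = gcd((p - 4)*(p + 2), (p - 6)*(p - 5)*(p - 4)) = p - 4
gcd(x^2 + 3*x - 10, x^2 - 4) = x - 2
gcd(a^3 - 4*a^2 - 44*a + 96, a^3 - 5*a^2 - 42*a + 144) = a^2 - 2*a - 48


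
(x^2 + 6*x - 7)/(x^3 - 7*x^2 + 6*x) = (x + 7)/(x*(x - 6))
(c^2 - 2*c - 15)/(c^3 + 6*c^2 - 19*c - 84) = (c - 5)/(c^2 + 3*c - 28)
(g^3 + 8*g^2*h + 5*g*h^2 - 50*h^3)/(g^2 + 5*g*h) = g + 3*h - 10*h^2/g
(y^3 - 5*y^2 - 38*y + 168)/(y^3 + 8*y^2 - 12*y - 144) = (y - 7)/(y + 6)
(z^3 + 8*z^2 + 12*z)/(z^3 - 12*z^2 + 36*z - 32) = z*(z^2 + 8*z + 12)/(z^3 - 12*z^2 + 36*z - 32)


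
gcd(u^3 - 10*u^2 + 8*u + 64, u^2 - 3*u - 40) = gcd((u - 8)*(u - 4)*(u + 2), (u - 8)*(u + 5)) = u - 8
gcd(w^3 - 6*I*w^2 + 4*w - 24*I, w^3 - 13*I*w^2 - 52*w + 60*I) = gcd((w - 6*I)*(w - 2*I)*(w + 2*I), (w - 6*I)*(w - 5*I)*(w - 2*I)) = w^2 - 8*I*w - 12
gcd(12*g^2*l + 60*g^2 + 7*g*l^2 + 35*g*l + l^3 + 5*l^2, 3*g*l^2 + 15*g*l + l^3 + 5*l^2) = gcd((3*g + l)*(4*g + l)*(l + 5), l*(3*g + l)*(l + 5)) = 3*g*l + 15*g + l^2 + 5*l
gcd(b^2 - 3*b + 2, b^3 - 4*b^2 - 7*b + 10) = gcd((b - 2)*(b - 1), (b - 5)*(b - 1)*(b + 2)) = b - 1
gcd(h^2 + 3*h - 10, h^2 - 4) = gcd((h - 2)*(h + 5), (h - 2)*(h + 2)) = h - 2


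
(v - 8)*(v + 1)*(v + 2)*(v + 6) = v^4 + v^3 - 52*v^2 - 148*v - 96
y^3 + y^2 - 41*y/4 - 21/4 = (y - 3)*(y + 1/2)*(y + 7/2)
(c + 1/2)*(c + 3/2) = c^2 + 2*c + 3/4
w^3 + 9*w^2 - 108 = (w - 3)*(w + 6)^2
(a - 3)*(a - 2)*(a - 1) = a^3 - 6*a^2 + 11*a - 6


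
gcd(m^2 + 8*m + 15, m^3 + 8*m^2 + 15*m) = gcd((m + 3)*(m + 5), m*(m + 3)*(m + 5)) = m^2 + 8*m + 15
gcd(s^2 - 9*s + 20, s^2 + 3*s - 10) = 1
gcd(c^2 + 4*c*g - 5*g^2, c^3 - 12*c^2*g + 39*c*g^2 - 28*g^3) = c - g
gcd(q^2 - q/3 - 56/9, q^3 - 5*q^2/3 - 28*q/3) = q + 7/3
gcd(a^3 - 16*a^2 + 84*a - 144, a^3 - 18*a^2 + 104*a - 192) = a^2 - 10*a + 24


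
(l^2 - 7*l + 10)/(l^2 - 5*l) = (l - 2)/l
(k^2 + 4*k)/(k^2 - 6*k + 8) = k*(k + 4)/(k^2 - 6*k + 8)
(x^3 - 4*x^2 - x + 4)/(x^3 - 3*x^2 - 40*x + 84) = (x^3 - 4*x^2 - x + 4)/(x^3 - 3*x^2 - 40*x + 84)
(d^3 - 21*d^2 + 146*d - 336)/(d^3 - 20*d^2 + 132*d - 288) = (d - 7)/(d - 6)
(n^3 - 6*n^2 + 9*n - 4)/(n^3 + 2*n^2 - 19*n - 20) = (n^2 - 2*n + 1)/(n^2 + 6*n + 5)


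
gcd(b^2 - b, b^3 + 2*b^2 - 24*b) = b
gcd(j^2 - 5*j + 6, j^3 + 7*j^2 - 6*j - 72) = j - 3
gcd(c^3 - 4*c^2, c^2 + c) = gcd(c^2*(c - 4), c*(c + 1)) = c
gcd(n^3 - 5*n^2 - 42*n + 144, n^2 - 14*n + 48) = n - 8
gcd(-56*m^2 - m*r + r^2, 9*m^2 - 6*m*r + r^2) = 1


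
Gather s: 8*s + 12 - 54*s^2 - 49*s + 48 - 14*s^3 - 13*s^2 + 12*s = -14*s^3 - 67*s^2 - 29*s + 60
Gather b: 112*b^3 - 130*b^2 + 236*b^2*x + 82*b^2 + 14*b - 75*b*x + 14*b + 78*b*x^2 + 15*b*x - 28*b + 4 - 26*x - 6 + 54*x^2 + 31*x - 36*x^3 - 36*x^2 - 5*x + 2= 112*b^3 + b^2*(236*x - 48) + b*(78*x^2 - 60*x) - 36*x^3 + 18*x^2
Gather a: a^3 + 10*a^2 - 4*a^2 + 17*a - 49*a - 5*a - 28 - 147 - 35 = a^3 + 6*a^2 - 37*a - 210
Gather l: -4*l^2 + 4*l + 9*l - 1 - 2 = -4*l^2 + 13*l - 3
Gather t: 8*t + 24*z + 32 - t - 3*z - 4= 7*t + 21*z + 28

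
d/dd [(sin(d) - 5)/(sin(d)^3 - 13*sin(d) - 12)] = (-2*sin(d)^3 + 15*sin(d)^2 - 77)*cos(d)/(-sin(d)^3 + 13*sin(d) + 12)^2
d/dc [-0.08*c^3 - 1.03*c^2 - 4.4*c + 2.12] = -0.24*c^2 - 2.06*c - 4.4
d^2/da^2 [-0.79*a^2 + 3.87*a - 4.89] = -1.58000000000000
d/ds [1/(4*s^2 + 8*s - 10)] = 2*(-s - 1)/(2*s^2 + 4*s - 5)^2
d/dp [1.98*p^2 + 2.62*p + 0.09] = 3.96*p + 2.62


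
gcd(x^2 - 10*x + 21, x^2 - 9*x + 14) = x - 7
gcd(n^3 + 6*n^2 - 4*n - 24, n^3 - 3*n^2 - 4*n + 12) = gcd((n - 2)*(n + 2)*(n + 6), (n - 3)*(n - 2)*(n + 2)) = n^2 - 4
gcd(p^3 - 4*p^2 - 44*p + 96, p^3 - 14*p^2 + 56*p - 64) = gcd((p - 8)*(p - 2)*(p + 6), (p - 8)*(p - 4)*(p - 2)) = p^2 - 10*p + 16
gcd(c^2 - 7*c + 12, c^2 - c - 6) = c - 3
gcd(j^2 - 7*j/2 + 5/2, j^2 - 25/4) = j - 5/2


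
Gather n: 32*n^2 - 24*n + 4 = 32*n^2 - 24*n + 4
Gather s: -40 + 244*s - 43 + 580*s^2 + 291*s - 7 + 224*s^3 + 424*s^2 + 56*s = 224*s^3 + 1004*s^2 + 591*s - 90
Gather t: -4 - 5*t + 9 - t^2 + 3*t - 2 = -t^2 - 2*t + 3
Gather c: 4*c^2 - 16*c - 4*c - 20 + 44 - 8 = 4*c^2 - 20*c + 16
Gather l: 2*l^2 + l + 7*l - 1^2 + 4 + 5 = 2*l^2 + 8*l + 8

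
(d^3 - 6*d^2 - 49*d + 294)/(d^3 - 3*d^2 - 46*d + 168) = (d - 7)/(d - 4)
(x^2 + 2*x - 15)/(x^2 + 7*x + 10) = (x - 3)/(x + 2)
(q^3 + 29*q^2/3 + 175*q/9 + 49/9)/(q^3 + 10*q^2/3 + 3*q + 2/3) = (3*q^2 + 28*q + 49)/(3*(q^2 + 3*q + 2))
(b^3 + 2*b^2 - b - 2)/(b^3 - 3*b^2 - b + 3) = (b + 2)/(b - 3)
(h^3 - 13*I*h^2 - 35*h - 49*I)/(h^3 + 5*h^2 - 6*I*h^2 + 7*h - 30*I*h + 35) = (h - 7*I)/(h + 5)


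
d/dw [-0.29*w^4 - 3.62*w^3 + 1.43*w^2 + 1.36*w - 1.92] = -1.16*w^3 - 10.86*w^2 + 2.86*w + 1.36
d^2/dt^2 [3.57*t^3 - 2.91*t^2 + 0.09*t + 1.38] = 21.42*t - 5.82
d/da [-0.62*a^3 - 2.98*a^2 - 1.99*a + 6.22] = -1.86*a^2 - 5.96*a - 1.99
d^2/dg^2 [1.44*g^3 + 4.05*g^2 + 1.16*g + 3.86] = 8.64*g + 8.1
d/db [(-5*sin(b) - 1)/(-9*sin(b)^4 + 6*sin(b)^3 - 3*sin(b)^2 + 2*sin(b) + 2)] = (-135*sin(b)^4 + 24*sin(b)^3 + 3*sin(b)^2 - 6*sin(b) - 8)*cos(b)/(9*sin(b)^4 - 6*sin(b)^3 + 3*sin(b)^2 - 2*sin(b) - 2)^2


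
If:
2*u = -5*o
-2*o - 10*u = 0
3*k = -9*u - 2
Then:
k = -2/3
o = 0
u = 0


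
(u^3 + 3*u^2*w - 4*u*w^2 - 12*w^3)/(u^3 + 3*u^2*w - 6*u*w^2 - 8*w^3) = (u^2 + 5*u*w + 6*w^2)/(u^2 + 5*u*w + 4*w^2)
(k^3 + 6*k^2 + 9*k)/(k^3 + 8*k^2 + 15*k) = (k + 3)/(k + 5)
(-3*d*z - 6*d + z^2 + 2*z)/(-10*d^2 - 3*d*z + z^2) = (3*d*z + 6*d - z^2 - 2*z)/(10*d^2 + 3*d*z - z^2)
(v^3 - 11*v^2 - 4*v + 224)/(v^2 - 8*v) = v - 3 - 28/v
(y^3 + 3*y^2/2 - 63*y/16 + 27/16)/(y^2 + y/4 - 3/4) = (4*y^2 + 9*y - 9)/(4*(y + 1))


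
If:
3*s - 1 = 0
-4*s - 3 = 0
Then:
No Solution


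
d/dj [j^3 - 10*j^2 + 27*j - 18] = 3*j^2 - 20*j + 27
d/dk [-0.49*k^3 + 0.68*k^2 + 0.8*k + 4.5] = -1.47*k^2 + 1.36*k + 0.8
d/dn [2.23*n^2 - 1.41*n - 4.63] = 4.46*n - 1.41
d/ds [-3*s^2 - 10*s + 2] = -6*s - 10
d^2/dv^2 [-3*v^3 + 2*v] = -18*v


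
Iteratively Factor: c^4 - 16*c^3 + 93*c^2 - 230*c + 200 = (c - 2)*(c^3 - 14*c^2 + 65*c - 100) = (c - 5)*(c - 2)*(c^2 - 9*c + 20) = (c - 5)^2*(c - 2)*(c - 4)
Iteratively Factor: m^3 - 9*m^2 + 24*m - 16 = (m - 4)*(m^2 - 5*m + 4) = (m - 4)*(m - 1)*(m - 4)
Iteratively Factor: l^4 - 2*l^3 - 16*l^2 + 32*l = (l + 4)*(l^3 - 6*l^2 + 8*l) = (l - 2)*(l + 4)*(l^2 - 4*l) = (l - 4)*(l - 2)*(l + 4)*(l)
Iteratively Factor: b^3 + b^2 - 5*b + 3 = (b - 1)*(b^2 + 2*b - 3) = (b - 1)*(b + 3)*(b - 1)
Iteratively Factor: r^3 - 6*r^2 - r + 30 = (r + 2)*(r^2 - 8*r + 15) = (r - 5)*(r + 2)*(r - 3)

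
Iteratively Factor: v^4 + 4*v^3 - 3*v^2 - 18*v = (v - 2)*(v^3 + 6*v^2 + 9*v) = (v - 2)*(v + 3)*(v^2 + 3*v) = v*(v - 2)*(v + 3)*(v + 3)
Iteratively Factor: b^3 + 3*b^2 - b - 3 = (b - 1)*(b^2 + 4*b + 3) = (b - 1)*(b + 3)*(b + 1)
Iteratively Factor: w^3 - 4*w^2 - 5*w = (w - 5)*(w^2 + w) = (w - 5)*(w + 1)*(w)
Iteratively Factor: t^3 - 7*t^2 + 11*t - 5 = (t - 1)*(t^2 - 6*t + 5) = (t - 5)*(t - 1)*(t - 1)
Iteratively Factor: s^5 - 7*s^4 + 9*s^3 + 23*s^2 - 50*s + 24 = (s - 4)*(s^4 - 3*s^3 - 3*s^2 + 11*s - 6) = (s - 4)*(s - 3)*(s^3 - 3*s + 2) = (s - 4)*(s - 3)*(s + 2)*(s^2 - 2*s + 1) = (s - 4)*(s - 3)*(s - 1)*(s + 2)*(s - 1)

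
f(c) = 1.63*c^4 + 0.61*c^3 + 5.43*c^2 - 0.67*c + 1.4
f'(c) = 6.52*c^3 + 1.83*c^2 + 10.86*c - 0.67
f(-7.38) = 4892.08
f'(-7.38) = -2601.84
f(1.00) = 8.40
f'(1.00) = 18.54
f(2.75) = 146.53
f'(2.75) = 178.63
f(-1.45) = 19.13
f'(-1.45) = -32.45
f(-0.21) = 1.78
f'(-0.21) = -2.93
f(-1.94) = 41.77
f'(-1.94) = -62.46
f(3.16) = 235.28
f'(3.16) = 257.66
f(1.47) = 21.70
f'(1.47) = 39.96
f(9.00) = 11574.32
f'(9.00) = 4998.38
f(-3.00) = 167.84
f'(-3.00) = -192.82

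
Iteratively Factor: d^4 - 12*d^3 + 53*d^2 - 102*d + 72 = (d - 2)*(d^3 - 10*d^2 + 33*d - 36) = (d - 3)*(d - 2)*(d^2 - 7*d + 12) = (d - 4)*(d - 3)*(d - 2)*(d - 3)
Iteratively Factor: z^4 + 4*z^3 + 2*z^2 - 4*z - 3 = (z + 1)*(z^3 + 3*z^2 - z - 3) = (z - 1)*(z + 1)*(z^2 + 4*z + 3) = (z - 1)*(z + 1)^2*(z + 3)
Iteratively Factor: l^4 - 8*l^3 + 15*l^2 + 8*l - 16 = (l + 1)*(l^3 - 9*l^2 + 24*l - 16) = (l - 4)*(l + 1)*(l^2 - 5*l + 4) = (l - 4)^2*(l + 1)*(l - 1)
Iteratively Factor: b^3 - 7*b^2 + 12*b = (b)*(b^2 - 7*b + 12) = b*(b - 3)*(b - 4)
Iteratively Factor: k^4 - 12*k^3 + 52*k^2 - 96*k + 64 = (k - 4)*(k^3 - 8*k^2 + 20*k - 16) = (k - 4)*(k - 2)*(k^2 - 6*k + 8) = (k - 4)*(k - 2)^2*(k - 4)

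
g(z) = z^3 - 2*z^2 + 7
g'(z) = 3*z^2 - 4*z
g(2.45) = 9.70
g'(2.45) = 8.21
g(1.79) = 6.33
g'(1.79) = 2.45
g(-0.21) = 6.90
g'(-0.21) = 0.97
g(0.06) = 6.99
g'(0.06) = -0.23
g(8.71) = 516.05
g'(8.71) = 192.75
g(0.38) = 6.77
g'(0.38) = -1.09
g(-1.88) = -6.71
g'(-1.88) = 18.12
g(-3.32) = -51.64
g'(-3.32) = 46.35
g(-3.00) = -38.00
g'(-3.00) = 39.00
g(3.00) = 16.00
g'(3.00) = 15.00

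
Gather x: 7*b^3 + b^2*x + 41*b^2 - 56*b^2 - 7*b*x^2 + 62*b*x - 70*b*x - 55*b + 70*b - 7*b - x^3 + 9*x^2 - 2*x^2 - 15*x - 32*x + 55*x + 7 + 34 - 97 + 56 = 7*b^3 - 15*b^2 + 8*b - x^3 + x^2*(7 - 7*b) + x*(b^2 - 8*b + 8)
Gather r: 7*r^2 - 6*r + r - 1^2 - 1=7*r^2 - 5*r - 2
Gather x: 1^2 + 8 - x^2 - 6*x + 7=-x^2 - 6*x + 16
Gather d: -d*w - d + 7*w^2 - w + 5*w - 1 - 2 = d*(-w - 1) + 7*w^2 + 4*w - 3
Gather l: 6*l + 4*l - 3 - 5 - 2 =10*l - 10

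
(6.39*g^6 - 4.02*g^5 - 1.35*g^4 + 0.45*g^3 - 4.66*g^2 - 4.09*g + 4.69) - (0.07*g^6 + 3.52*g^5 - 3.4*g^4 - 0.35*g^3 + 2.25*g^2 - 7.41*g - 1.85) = 6.32*g^6 - 7.54*g^5 + 2.05*g^4 + 0.8*g^3 - 6.91*g^2 + 3.32*g + 6.54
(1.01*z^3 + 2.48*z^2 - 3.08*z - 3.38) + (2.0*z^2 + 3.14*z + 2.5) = 1.01*z^3 + 4.48*z^2 + 0.0600000000000001*z - 0.88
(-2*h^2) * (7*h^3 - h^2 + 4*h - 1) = -14*h^5 + 2*h^4 - 8*h^3 + 2*h^2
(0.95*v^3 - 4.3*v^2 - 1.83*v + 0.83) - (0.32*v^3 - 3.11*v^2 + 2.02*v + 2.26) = 0.63*v^3 - 1.19*v^2 - 3.85*v - 1.43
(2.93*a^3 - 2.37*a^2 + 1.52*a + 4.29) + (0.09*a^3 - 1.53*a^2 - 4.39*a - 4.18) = 3.02*a^3 - 3.9*a^2 - 2.87*a + 0.11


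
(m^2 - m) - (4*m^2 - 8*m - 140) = -3*m^2 + 7*m + 140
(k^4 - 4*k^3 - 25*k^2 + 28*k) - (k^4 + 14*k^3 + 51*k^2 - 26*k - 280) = -18*k^3 - 76*k^2 + 54*k + 280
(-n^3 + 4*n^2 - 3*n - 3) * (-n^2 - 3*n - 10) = n^5 - n^4 + n^3 - 28*n^2 + 39*n + 30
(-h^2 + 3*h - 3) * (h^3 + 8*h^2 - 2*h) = -h^5 - 5*h^4 + 23*h^3 - 30*h^2 + 6*h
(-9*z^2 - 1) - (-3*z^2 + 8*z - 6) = -6*z^2 - 8*z + 5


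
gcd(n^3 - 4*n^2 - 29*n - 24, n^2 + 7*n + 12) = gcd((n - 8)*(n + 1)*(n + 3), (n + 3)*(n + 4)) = n + 3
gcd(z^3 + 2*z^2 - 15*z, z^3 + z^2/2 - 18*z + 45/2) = z^2 + 2*z - 15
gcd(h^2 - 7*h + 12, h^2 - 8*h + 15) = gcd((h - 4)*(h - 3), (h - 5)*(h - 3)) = h - 3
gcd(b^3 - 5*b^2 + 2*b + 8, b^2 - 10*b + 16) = b - 2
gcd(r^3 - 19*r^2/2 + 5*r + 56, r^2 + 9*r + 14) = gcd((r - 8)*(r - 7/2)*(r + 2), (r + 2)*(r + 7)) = r + 2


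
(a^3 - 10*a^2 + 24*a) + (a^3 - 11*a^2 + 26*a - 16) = 2*a^3 - 21*a^2 + 50*a - 16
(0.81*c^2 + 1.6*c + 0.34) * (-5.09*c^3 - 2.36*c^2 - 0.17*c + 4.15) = -4.1229*c^5 - 10.0556*c^4 - 5.6443*c^3 + 2.2871*c^2 + 6.5822*c + 1.411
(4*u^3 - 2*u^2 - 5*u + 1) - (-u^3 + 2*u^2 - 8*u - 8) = 5*u^3 - 4*u^2 + 3*u + 9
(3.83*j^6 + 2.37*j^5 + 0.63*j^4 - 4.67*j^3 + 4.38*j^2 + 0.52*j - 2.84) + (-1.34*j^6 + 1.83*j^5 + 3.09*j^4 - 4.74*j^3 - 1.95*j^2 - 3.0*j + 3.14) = 2.49*j^6 + 4.2*j^5 + 3.72*j^4 - 9.41*j^3 + 2.43*j^2 - 2.48*j + 0.3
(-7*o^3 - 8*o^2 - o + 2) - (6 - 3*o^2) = -7*o^3 - 5*o^2 - o - 4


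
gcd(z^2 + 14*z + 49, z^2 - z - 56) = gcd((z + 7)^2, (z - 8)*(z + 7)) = z + 7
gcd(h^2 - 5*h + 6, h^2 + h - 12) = h - 3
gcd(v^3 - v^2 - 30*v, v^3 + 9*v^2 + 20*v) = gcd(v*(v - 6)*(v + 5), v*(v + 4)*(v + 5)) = v^2 + 5*v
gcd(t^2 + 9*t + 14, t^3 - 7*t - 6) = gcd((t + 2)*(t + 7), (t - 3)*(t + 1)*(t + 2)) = t + 2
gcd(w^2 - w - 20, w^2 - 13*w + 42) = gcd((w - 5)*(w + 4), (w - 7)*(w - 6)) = 1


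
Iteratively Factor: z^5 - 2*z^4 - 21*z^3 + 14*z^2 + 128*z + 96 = (z - 4)*(z^4 + 2*z^3 - 13*z^2 - 38*z - 24) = (z - 4)*(z + 2)*(z^3 - 13*z - 12) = (z - 4)*(z + 1)*(z + 2)*(z^2 - z - 12) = (z - 4)^2*(z + 1)*(z + 2)*(z + 3)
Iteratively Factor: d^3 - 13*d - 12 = (d + 3)*(d^2 - 3*d - 4) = (d - 4)*(d + 3)*(d + 1)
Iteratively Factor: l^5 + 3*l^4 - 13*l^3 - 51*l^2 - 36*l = (l + 3)*(l^4 - 13*l^2 - 12*l) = (l + 3)^2*(l^3 - 3*l^2 - 4*l) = (l + 1)*(l + 3)^2*(l^2 - 4*l) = l*(l + 1)*(l + 3)^2*(l - 4)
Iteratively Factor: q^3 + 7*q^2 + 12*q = (q + 4)*(q^2 + 3*q) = q*(q + 4)*(q + 3)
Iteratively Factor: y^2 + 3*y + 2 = (y + 1)*(y + 2)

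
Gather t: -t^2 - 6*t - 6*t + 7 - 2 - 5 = -t^2 - 12*t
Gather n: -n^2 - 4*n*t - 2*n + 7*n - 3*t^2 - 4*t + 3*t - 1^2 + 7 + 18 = -n^2 + n*(5 - 4*t) - 3*t^2 - t + 24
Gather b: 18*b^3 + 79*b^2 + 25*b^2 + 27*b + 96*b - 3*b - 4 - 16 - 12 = 18*b^3 + 104*b^2 + 120*b - 32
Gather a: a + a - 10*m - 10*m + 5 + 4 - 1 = 2*a - 20*m + 8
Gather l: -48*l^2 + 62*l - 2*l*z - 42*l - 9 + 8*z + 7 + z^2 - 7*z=-48*l^2 + l*(20 - 2*z) + z^2 + z - 2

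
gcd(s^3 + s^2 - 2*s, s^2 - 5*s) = s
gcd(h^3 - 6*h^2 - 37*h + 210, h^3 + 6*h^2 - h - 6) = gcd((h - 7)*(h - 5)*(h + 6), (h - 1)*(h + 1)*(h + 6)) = h + 6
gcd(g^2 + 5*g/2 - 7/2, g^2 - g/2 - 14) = g + 7/2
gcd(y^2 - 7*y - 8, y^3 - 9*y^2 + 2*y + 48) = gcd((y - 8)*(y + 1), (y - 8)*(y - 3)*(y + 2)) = y - 8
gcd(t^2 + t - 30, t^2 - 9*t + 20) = t - 5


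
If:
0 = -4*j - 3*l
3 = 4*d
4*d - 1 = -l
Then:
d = 3/4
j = 3/2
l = -2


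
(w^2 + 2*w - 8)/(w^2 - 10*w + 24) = (w^2 + 2*w - 8)/(w^2 - 10*w + 24)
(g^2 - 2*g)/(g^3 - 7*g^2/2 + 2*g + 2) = 2*g/(2*g^2 - 3*g - 2)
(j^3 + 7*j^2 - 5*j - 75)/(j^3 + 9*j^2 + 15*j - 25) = (j - 3)/(j - 1)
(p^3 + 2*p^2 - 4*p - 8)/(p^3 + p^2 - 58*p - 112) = (p^2 - 4)/(p^2 - p - 56)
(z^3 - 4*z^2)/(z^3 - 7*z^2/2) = 2*(z - 4)/(2*z - 7)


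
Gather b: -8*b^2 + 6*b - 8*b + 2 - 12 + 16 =-8*b^2 - 2*b + 6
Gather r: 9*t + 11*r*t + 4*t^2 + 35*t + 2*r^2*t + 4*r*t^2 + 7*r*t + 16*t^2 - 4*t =2*r^2*t + r*(4*t^2 + 18*t) + 20*t^2 + 40*t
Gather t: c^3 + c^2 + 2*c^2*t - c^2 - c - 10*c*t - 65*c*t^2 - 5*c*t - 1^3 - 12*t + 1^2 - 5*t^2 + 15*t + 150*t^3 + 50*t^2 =c^3 - c + 150*t^3 + t^2*(45 - 65*c) + t*(2*c^2 - 15*c + 3)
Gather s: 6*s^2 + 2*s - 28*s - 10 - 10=6*s^2 - 26*s - 20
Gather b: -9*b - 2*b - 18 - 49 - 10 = -11*b - 77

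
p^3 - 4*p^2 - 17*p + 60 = (p - 5)*(p - 3)*(p + 4)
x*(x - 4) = x^2 - 4*x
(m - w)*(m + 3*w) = m^2 + 2*m*w - 3*w^2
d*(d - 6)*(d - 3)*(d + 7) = d^4 - 2*d^3 - 45*d^2 + 126*d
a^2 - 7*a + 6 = (a - 6)*(a - 1)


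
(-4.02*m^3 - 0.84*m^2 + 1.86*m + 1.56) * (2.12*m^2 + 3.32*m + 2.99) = -8.5224*m^5 - 15.1272*m^4 - 10.8654*m^3 + 6.9708*m^2 + 10.7406*m + 4.6644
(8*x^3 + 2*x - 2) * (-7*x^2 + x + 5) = -56*x^5 + 8*x^4 + 26*x^3 + 16*x^2 + 8*x - 10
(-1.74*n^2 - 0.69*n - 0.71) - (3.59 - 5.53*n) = -1.74*n^2 + 4.84*n - 4.3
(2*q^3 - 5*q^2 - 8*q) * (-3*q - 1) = -6*q^4 + 13*q^3 + 29*q^2 + 8*q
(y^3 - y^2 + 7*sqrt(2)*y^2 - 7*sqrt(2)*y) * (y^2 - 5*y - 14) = y^5 - 6*y^4 + 7*sqrt(2)*y^4 - 42*sqrt(2)*y^3 - 9*y^3 - 63*sqrt(2)*y^2 + 14*y^2 + 98*sqrt(2)*y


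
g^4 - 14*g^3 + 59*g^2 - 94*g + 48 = (g - 8)*(g - 3)*(g - 2)*(g - 1)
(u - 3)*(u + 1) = u^2 - 2*u - 3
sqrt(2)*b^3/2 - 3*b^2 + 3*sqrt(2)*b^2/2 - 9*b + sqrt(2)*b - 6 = (b + 1)*(b - 3*sqrt(2))*(sqrt(2)*b/2 + sqrt(2))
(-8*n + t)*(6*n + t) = -48*n^2 - 2*n*t + t^2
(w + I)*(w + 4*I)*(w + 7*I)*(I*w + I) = I*w^4 - 12*w^3 + I*w^3 - 12*w^2 - 39*I*w^2 + 28*w - 39*I*w + 28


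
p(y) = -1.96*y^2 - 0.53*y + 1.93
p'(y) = -3.92*y - 0.53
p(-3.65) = -22.25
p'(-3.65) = 13.78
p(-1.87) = -3.93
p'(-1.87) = 6.80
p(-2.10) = -5.60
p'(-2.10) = 7.70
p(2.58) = -12.48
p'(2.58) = -10.64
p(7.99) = -127.43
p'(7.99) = -31.85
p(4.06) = -32.53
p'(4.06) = -16.45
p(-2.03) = -5.07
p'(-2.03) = 7.43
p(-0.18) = 1.96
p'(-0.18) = 0.18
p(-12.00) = -273.95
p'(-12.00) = 46.51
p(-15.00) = -431.12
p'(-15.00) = 58.27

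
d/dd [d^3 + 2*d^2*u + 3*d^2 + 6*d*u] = 3*d^2 + 4*d*u + 6*d + 6*u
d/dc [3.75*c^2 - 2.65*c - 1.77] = 7.5*c - 2.65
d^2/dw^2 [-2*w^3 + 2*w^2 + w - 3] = 4 - 12*w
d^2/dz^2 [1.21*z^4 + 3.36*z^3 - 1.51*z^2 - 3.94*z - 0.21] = 14.52*z^2 + 20.16*z - 3.02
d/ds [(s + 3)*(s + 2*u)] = 2*s + 2*u + 3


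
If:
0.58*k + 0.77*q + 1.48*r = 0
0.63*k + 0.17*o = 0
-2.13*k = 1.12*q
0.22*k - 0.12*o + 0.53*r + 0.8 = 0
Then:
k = -0.82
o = 3.02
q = 1.55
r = -0.49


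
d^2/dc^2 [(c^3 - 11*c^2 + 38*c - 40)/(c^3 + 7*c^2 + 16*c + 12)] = 4*(-9*c^4 + 69*c^3 + 267*c^2 - 673*c - 1970)/(c^7 + 17*c^6 + 123*c^5 + 491*c^4 + 1168*c^3 + 1656*c^2 + 1296*c + 432)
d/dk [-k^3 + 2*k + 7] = 2 - 3*k^2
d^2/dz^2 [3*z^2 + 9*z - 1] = 6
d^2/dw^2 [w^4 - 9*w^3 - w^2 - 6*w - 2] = 12*w^2 - 54*w - 2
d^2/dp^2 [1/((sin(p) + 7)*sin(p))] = (-4*sin(p) - 21 - 43/sin(p) + 42/sin(p)^2 + 98/sin(p)^3)/(sin(p) + 7)^3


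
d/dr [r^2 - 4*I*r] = 2*r - 4*I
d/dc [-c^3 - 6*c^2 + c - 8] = -3*c^2 - 12*c + 1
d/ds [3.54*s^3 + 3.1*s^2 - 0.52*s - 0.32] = 10.62*s^2 + 6.2*s - 0.52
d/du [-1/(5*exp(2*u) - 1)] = 10*exp(2*u)/(5*exp(2*u) - 1)^2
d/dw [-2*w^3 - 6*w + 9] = -6*w^2 - 6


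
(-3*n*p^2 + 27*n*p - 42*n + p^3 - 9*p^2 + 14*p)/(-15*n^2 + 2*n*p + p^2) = (p^2 - 9*p + 14)/(5*n + p)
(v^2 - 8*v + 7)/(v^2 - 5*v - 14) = (v - 1)/(v + 2)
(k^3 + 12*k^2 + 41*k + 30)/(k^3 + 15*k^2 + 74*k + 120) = (k + 1)/(k + 4)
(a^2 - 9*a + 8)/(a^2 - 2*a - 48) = (a - 1)/(a + 6)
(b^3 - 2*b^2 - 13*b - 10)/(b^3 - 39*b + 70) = (b^2 + 3*b + 2)/(b^2 + 5*b - 14)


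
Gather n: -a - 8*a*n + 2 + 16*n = -a + n*(16 - 8*a) + 2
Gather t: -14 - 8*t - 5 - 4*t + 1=-12*t - 18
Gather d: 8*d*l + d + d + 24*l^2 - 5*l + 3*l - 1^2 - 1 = d*(8*l + 2) + 24*l^2 - 2*l - 2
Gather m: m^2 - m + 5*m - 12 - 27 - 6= m^2 + 4*m - 45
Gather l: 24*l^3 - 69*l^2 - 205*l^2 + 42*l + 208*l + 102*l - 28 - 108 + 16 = 24*l^3 - 274*l^2 + 352*l - 120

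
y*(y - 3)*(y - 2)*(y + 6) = y^4 + y^3 - 24*y^2 + 36*y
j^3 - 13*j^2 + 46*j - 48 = (j - 8)*(j - 3)*(j - 2)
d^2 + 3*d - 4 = (d - 1)*(d + 4)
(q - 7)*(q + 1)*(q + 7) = q^3 + q^2 - 49*q - 49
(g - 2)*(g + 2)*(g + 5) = g^3 + 5*g^2 - 4*g - 20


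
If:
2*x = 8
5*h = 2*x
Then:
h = 8/5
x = 4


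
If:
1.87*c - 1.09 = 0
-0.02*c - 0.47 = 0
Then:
No Solution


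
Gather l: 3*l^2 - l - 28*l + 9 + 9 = 3*l^2 - 29*l + 18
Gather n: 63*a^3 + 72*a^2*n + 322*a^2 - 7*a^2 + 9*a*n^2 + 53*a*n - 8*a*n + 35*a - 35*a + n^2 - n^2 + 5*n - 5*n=63*a^3 + 315*a^2 + 9*a*n^2 + n*(72*a^2 + 45*a)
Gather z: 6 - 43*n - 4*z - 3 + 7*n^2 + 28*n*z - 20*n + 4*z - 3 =7*n^2 + 28*n*z - 63*n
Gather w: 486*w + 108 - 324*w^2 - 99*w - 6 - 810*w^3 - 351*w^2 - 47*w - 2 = -810*w^3 - 675*w^2 + 340*w + 100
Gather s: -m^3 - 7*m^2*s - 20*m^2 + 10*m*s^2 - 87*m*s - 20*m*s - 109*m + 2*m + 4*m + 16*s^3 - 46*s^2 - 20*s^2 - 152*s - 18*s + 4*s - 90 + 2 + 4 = -m^3 - 20*m^2 - 103*m + 16*s^3 + s^2*(10*m - 66) + s*(-7*m^2 - 107*m - 166) - 84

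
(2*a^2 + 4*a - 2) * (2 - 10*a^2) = -20*a^4 - 40*a^3 + 24*a^2 + 8*a - 4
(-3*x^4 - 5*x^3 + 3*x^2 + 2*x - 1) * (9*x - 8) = -27*x^5 - 21*x^4 + 67*x^3 - 6*x^2 - 25*x + 8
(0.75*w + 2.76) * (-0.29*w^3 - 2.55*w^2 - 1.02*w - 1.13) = -0.2175*w^4 - 2.7129*w^3 - 7.803*w^2 - 3.6627*w - 3.1188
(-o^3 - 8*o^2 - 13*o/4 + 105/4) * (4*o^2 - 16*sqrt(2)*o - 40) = -4*o^5 - 32*o^4 + 16*sqrt(2)*o^4 + 27*o^3 + 128*sqrt(2)*o^3 + 52*sqrt(2)*o^2 + 425*o^2 - 420*sqrt(2)*o + 130*o - 1050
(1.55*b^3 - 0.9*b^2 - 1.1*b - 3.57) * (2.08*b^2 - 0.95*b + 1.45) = 3.224*b^5 - 3.3445*b^4 + 0.8145*b^3 - 7.6856*b^2 + 1.7965*b - 5.1765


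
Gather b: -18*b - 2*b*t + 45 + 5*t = b*(-2*t - 18) + 5*t + 45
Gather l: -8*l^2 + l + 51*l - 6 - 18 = -8*l^2 + 52*l - 24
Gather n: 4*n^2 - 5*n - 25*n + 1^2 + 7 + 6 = 4*n^2 - 30*n + 14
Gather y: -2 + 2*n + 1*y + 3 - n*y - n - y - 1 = -n*y + n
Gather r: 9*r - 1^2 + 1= 9*r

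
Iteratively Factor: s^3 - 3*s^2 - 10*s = (s + 2)*(s^2 - 5*s) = (s - 5)*(s + 2)*(s)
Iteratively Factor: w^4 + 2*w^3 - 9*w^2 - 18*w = (w)*(w^3 + 2*w^2 - 9*w - 18) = w*(w + 3)*(w^2 - w - 6) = w*(w - 3)*(w + 3)*(w + 2)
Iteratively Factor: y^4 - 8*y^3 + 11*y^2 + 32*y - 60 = (y - 5)*(y^3 - 3*y^2 - 4*y + 12) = (y - 5)*(y - 3)*(y^2 - 4) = (y - 5)*(y - 3)*(y - 2)*(y + 2)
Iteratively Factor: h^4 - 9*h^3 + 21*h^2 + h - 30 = (h - 3)*(h^3 - 6*h^2 + 3*h + 10) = (h - 3)*(h + 1)*(h^2 - 7*h + 10) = (h - 3)*(h - 2)*(h + 1)*(h - 5)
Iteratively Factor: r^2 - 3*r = (r)*(r - 3)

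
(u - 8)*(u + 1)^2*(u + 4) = u^4 - 2*u^3 - 39*u^2 - 68*u - 32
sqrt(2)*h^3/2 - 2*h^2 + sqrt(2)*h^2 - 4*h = h*(h - 2*sqrt(2))*(sqrt(2)*h/2 + sqrt(2))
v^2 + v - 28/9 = (v - 4/3)*(v + 7/3)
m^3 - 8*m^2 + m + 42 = (m - 7)*(m - 3)*(m + 2)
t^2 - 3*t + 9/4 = (t - 3/2)^2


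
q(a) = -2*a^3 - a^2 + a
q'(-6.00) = -203.00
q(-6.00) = 390.00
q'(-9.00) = -467.00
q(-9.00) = 1368.00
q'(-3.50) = -65.50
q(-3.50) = 70.00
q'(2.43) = -39.29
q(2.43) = -32.17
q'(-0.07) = 1.11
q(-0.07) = -0.07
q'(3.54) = -81.27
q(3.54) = -97.72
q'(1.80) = -22.04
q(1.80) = -13.10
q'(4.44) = -126.16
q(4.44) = -190.33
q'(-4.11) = -92.13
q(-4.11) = 117.85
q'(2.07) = -28.85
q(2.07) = -19.95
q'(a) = -6*a^2 - 2*a + 1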